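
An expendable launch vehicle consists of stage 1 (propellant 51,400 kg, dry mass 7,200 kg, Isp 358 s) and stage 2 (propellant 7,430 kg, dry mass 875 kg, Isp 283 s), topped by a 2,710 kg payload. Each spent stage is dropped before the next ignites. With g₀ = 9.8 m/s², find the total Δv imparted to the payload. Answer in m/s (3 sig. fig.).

Δv ≈ 7820 m/s

Ignition mass of stage 1 = 51,400+7,200 + 7,430+875 + 2,710 = 69,615 kg.
Stage 1: m₀ = 69,615 kg, m_f = 69,615 − 51,400 = 18,215 kg; Δv = 358×9.8×ln(3.822) = 3508.4×1.3407 ≈ 4704 m/s.
Stage 2: m₀ = 11,015 kg, m_f = 11,015 − 7,430 = 3,585 kg; Δv = 283×9.8×ln(3.073) = 2773.4×1.1225 ≈ 3113 m/s.
Total Δv = 4704 + 3113 = 7817 m/s.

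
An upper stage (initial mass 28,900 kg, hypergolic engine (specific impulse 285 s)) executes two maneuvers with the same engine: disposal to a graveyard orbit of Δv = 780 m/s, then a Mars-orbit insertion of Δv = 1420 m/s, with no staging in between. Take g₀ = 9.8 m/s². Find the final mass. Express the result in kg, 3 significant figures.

v_e = Isp · g₀ = 285 × 9.8 = 2793.0 m/s.
After the first burn: m = 28900 × exp(−780/2793.0) = 28900 × 0.75634 = 21,858.2 kg.
After the second burn: m = 21,858.2 × exp(−1420/2793.0) = 21,858.2 × 0.60145 = 13,146.6 kg.

final mass ≈ 13100 kg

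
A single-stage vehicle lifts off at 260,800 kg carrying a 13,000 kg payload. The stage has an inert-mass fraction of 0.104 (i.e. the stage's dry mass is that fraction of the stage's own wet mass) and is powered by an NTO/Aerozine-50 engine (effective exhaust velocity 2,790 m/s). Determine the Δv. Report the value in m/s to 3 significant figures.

Stage wet mass = m₀ − payload = 260,800 − 13,000 = 247,800 kg.
Stage dry mass = ε × stage wet mass = 0.104 × 247,800 = 25,771.2 kg.
Burnout mass m_f = stage dry + payload = 25,771.2 + 13,000 = 38,771.2 kg.
Rocket equation: Δv = v_e · ln(260,800/38,771.2) = 2790.0 × ln(6.727) = 2790.0 × 1.9061 ≈ 5318 m/s.

Δv ≈ 5320 m/s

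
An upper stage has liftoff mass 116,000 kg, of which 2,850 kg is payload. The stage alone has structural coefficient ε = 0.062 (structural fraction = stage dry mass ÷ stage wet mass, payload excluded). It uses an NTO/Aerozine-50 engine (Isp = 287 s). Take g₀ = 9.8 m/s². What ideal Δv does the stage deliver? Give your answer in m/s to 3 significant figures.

Stage wet mass = m₀ − payload = 116,000 − 2,850 = 113,150 kg.
Stage dry mass = ε × stage wet mass = 0.062 × 113,150 = 7,015.3 kg.
Burnout mass m_f = stage dry + payload = 7,015.3 + 2,850 = 9,865.3 kg.
v_e = Isp · g₀ = 287 × 9.8 = 2812.6 m/s.
Δv = v_e · ln(116,000/9,865.3) = 2812.6 × ln(11.76) = 2812.6 × 2.4646 ≈ 6932 m/s.

Δv ≈ 6930 m/s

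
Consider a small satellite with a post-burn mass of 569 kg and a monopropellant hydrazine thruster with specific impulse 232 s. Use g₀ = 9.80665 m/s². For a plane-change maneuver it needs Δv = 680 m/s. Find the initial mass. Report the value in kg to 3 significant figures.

v_e = Isp · g₀ = 232 × 9.80665 = 2275.1 m/s.
m₀/m_f = exp(Δv / v_e) = exp(680 / 2275.1) = exp(0.2989) = 1.3484.
m₀ = m_f × 1.3484 = 569 × 1.3484 = 767.24 kg.

initial mass ≈ 767 kg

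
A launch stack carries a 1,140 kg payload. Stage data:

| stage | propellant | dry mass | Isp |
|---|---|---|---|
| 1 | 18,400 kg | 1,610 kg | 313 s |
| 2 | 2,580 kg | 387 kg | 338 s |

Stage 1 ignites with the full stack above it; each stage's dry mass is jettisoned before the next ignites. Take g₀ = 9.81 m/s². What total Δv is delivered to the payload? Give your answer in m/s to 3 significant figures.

Ignition mass of stage 1 = 18,400+1,610 + 2,580+387 + 1,140 = 24,117 kg.
Stage 1: m₀ = 24,117 kg, m_f = 24,117 − 18,400 = 5,717 kg; Δv = 313×9.81×ln(4.218) = 3070.5×1.4395 ≈ 4420 m/s.
Stage 2: m₀ = 4,107 kg, m_f = 4,107 − 2,580 = 1,527 kg; Δv = 338×9.81×ln(2.69) = 3315.8×0.9894 ≈ 3281 m/s.
Total Δv = 4420 + 3281 = 7701 m/s.

Δv ≈ 7700 m/s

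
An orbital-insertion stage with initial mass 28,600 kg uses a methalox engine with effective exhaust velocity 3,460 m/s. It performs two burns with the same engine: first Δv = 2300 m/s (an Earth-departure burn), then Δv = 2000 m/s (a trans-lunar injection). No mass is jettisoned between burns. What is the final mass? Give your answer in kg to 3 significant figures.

After the first burn: m = 28600 × exp(−2300/3460.0) = 28600 × 0.51441 = 14,712.1 kg.
After the second burn: m = 14,712.1 × exp(−2000/3460.0) = 14,712.1 × 0.56100 = 8,253.49 kg.

final mass ≈ 8250 kg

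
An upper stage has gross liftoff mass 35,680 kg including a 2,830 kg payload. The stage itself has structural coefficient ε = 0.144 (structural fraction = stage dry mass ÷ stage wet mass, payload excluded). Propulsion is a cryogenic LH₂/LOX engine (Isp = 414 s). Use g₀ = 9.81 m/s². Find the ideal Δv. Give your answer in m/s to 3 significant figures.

Stage wet mass = m₀ − payload = 35,680 − 2,830 = 32,850 kg.
Stage dry mass = ε × stage wet mass = 0.144 × 32,850 = 4,730.4 kg.
Burnout mass m_f = stage dry + payload = 4,730.4 + 2,830 = 7,560.4 kg.
v_e = Isp · g₀ = 414 × 9.81 = 4061.3 m/s.
Using Δv = v_e ln(m₀/m_f): Δv = v_e · ln(35,680/7,560.4) = 4061.3 × ln(4.719) = 4061.3 × 1.5517 ≈ 6302 m/s.

Δv ≈ 6300 m/s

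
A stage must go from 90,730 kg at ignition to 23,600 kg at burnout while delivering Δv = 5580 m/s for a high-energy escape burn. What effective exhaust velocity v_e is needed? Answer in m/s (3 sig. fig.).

v_e ≈ 4140 m/s

ln(m₀/m_f) = ln(90730/23600) = ln(3.844) = 1.3466.
Using Δv = v_e ln(m₀/m_f): v_e = Δv / ln(m₀/m_f) = 5580 / 1.3466 = 4143.6 m/s.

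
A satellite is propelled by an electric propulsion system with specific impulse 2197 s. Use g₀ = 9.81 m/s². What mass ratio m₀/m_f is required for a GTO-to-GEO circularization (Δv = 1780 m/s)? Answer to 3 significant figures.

mass ratio ≈ 1.09

v_e = Isp · g₀ = 2197 × 9.81 = 21552.6 m/s.
m₀/m_f = exp(Δv / v_e) = exp(1780 / 21552.6) = exp(0.0826) = 1.0861.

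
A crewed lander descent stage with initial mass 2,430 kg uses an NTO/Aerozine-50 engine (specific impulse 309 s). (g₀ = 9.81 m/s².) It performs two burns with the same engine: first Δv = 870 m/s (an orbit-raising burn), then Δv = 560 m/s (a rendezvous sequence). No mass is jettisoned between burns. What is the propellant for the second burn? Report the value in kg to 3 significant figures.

propellant for the second burn ≈ 308 kg

v_e = Isp · g₀ = 309 × 9.81 = 3031.3 m/s.
After the first burn: m = 2430 × exp(−870/3031.3) = 2430 × 0.75051 = 1,823.74 kg.
After the second burn: m = 1,823.74 × exp(−560/3031.3) = 1,823.74 × 0.83132 = 1,516.11 kg.
Second-burn propellant = 1,823.74 − 1,516.11 = 307.63 kg.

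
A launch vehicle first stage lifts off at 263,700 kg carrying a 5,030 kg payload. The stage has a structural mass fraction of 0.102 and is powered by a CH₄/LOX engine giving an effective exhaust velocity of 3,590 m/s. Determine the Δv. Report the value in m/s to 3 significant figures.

Stage wet mass = m₀ − payload = 263,700 − 5,030 = 258,670 kg.
Stage dry mass = ε × stage wet mass = 0.102 × 258,670 = 26,384.3 kg.
Burnout mass m_f = stage dry + payload = 26,384.3 + 5,030 = 31,414.3 kg.
From the ideal rocket equation, Δv = v_e · ln(263,700/31,414.3) = 3590.0 × ln(8.394) = 3590.0 × 2.1275 ≈ 7638 m/s.

Δv ≈ 7640 m/s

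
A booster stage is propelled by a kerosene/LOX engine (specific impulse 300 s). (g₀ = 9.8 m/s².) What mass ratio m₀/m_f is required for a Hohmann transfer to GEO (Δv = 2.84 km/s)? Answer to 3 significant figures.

mass ratio ≈ 2.63

v_e = Isp · g₀ = 300 × 9.8 = 2940.0 m/s.
By the Tsiolkovsky rocket equation, m₀/m_f = exp(Δv / v_e) = exp(2840 / 2940.0) = exp(0.9660) = 2.6274.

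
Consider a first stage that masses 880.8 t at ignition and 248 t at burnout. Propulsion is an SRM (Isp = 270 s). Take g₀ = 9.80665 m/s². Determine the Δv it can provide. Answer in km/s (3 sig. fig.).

Δv ≈ 3.36 km/s

v_e = Isp · g₀ = 270 × 9.80665 = 2647.8 m/s.
From the ideal rocket equation, Δv = v_e · ln(m₀/m_f) = 2647.8 × ln(3.552) = 2647.8 × 1.2674 ≈ 3355.8 m/s.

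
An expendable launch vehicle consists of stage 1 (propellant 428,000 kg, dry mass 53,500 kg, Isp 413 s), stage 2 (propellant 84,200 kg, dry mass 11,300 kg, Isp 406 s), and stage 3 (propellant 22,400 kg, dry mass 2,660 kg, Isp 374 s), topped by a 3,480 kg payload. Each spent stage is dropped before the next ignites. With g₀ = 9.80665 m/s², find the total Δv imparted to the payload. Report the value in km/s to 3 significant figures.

Δv ≈ 15.1 km/s

Ignition mass of stage 1 = 428,000+53,500 + 84,200+11,300 + 22,400+2,660 + 3,480 = 605,540 kg.
Stage 1: m₀ = 605,540 kg, m_f = 605,540 − 428,000 = 177,540 kg; Δv = 413×9.80665×ln(3.411) = 4050.1×1.2269 ≈ 4969 m/s.
Stage 2: m₀ = 124,040 kg, m_f = 124,040 − 84,200 = 39,840 kg; Δv = 406×9.80665×ln(3.113) = 3981.5×1.1357 ≈ 4522 m/s.
Stage 3: m₀ = 28,540 kg, m_f = 28,540 − 22,400 = 6,140 kg; Δv = 374×9.80665×ln(4.648) = 3667.7×1.5365 ≈ 5635 m/s.
Total Δv = 4969 + 4522 + 5635 = 15126 m/s.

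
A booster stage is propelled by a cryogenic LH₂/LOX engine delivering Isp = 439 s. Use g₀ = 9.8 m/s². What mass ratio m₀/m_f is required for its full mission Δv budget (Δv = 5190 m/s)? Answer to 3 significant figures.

mass ratio ≈ 3.34

v_e = Isp · g₀ = 439 × 9.8 = 4302.2 m/s.
m₀/m_f = exp(Δv / v_e) = exp(5190 / 4302.2) = exp(1.2064) = 3.3413.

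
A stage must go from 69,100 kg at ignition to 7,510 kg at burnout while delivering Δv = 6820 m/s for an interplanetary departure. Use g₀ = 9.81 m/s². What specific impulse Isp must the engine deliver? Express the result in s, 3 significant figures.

Isp ≈ 313 s

ln(m₀/m_f) = ln(69100/7510) = ln(9.201) = 2.2193.
v_e = Δv / ln(m₀/m_f) = 6820 / 2.2193 = 3073.0 m/s.
Isp = v_e / g₀ = 3073.0 / 9.81 = 313.3 s.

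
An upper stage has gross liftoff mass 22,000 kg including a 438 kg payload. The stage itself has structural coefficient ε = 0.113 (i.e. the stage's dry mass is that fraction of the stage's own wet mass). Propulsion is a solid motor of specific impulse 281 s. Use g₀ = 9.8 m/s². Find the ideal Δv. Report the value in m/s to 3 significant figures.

Stage wet mass = m₀ − payload = 22,000 − 438 = 21,562 kg.
Stage dry mass = ε × stage wet mass = 0.113 × 21,562 = 2,436.51 kg.
Burnout mass m_f = stage dry + payload = 2,436.51 + 438 = 2,874.51 kg.
v_e = Isp · g₀ = 281 × 9.8 = 2753.8 m/s.
From the ideal rocket equation, Δv = v_e · ln(22,000/2,874.51) = 2753.8 × ln(7.653) = 2753.8 × 2.0352 ≈ 5604 m/s.

Δv ≈ 5600 m/s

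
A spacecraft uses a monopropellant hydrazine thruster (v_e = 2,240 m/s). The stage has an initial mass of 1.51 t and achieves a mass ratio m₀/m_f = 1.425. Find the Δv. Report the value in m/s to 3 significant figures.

Δv ≈ 793 m/s

Δv = v_e · ln(1.425) = 2240.0 × 0.3542 ≈ 793.3 m/s.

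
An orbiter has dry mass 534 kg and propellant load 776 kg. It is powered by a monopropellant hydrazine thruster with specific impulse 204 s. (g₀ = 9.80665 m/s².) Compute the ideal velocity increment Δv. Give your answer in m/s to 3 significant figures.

v_e = Isp · g₀ = 204 × 9.80665 = 2000.6 m/s.
m₀ = m_dry + m_prop = 534 + 776 = 1,310 kg.
Δv = v_e · ln(m₀/m_f) = 2000.6 × ln(2.453) = 2000.6 × 0.8974 ≈ 1795.3 m/s.

Δv ≈ 1800 m/s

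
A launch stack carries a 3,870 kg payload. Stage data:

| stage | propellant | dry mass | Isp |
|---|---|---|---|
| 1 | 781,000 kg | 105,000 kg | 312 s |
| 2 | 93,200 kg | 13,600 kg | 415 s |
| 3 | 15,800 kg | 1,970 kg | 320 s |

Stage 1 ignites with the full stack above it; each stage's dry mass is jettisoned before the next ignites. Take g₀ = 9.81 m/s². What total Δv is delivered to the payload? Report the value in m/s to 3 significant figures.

Ignition mass of stage 1 = 781,000+105,000 + 93,200+13,600 + 15,800+1,970 + 3,870 = 1,014,440 kg.
Stage 1: m₀ = 1,014,440 kg, m_f = 1,014,440 − 781,000 = 233,440 kg; Δv = 312×9.81×ln(4.346) = 3060.7×1.4692 ≈ 4497 m/s.
Stage 2: m₀ = 128,440 kg, m_f = 128,440 − 93,200 = 35,240 kg; Δv = 415×9.81×ln(3.645) = 4071.2×1.2933 ≈ 5265 m/s.
Stage 3: m₀ = 21,640 kg, m_f = 21,640 − 15,800 = 5,840 kg; Δv = 320×9.81×ln(3.705) = 3139.2×1.3098 ≈ 4112 m/s.
Total Δv = 4497 + 5265 + 4112 = 13874 m/s.

Δv ≈ 13900 m/s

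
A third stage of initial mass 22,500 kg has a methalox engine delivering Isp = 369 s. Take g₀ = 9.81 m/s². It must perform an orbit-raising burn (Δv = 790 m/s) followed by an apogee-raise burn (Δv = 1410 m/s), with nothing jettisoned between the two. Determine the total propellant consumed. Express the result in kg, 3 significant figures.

total propellant consumed ≈ 10200 kg

v_e = Isp · g₀ = 369 × 9.81 = 3619.9 m/s.
After the first burn: m = 22500 × exp(−790/3619.9) = 22500 × 0.80393 = 18,088.4 kg.
After the second burn: m = 18,088.4 × exp(−1410/3619.9) = 18,088.4 × 0.67739 = 12,252.9 kg.
Total propellant = m₀ − m_final = 22500 − 12,252.9 = 10,247.1 kg.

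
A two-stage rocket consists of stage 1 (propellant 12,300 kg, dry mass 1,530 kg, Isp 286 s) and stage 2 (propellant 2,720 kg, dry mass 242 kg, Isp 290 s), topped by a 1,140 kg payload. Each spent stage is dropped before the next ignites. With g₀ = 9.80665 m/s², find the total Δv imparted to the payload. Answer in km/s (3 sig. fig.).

Δv ≈ 6.34 km/s

Ignition mass of stage 1 = 12,300+1,530 + 2,720+242 + 1,140 = 17,932 kg.
Stage 1: m₀ = 17,932 kg, m_f = 17,932 − 12,300 = 5,632 kg; Δv = 286×9.80665×ln(3.184) = 2804.7×1.1581 ≈ 3248 m/s.
Stage 2: m₀ = 4,102 kg, m_f = 4,102 − 2,720 = 1,382 kg; Δv = 290×9.80665×ln(2.968) = 2843.9×1.0879 ≈ 3094 m/s.
Total Δv = 3248 + 3094 = 6342 m/s.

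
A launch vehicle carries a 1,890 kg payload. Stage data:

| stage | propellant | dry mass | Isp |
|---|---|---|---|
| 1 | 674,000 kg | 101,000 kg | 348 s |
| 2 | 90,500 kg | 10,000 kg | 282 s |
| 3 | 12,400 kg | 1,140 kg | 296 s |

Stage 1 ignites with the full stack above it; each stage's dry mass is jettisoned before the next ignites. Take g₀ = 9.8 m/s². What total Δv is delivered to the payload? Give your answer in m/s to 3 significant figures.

Ignition mass of stage 1 = 674,000+101,000 + 90,500+10,000 + 12,400+1,140 + 1,890 = 890,930 kg.
Stage 1: m₀ = 890,930 kg, m_f = 890,930 − 674,000 = 216,930 kg; Δv = 348×9.8×ln(4.107) = 3410.4×1.4127 ≈ 4818 m/s.
Stage 2: m₀ = 115,930 kg, m_f = 115,930 − 90,500 = 25,430 kg; Δv = 282×9.8×ln(4.559) = 2763.6×1.5171 ≈ 4193 m/s.
Stage 3: m₀ = 15,430 kg, m_f = 15,430 − 12,400 = 3,030 kg; Δv = 296×9.8×ln(5.092) = 2900.8×1.6278 ≈ 4722 m/s.
Total Δv = 4818 + 4193 + 4722 = 13733 m/s.

Δv ≈ 13700 m/s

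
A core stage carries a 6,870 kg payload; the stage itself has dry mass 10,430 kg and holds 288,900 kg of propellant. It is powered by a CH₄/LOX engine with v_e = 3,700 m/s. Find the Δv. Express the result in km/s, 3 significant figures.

m₀ = payload + dry + propellant = 6,870 + 10,430 + 288,900 = 306,200 kg.
m_f = payload + dry = 6,870 + 10,430 = 17,300 kg.
Δv = v_e · ln(m₀/m_f) = 3700.0 × ln(17.7) = 3700.0 × 2.8735 ≈ 10632.1 m/s.

Δv ≈ 10.6 km/s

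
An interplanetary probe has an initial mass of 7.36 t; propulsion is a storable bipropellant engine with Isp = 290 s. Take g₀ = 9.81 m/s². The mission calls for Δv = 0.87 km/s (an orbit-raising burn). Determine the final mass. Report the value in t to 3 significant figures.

final mass ≈ 5.42 t

v_e = Isp · g₀ = 290 × 9.81 = 2844.9 m/s.
By the Tsiolkovsky rocket equation, m₀/m_f = exp(Δv / v_e) = exp(870 / 2844.9) = exp(0.3058) = 1.3577.
m_f = m₀ / 1.3577 = 7.36 / 1.3577 = 5.42093 t.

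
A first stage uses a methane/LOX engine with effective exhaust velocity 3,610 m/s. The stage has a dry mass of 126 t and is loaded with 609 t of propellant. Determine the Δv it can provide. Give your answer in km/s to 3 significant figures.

Δv ≈ 6.37 km/s

m₀ = m_dry + m_prop = 126 + 609 = 735 t.
Δv = v_e · ln(m₀/m_f) = 3610.0 × ln(5.833) = 3610.0 × 1.7636 ≈ 6366.6 m/s.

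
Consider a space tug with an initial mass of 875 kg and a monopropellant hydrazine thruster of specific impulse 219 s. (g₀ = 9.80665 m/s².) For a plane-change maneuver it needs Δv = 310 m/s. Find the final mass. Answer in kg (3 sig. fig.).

v_e = Isp · g₀ = 219 × 9.80665 = 2147.7 m/s.
Using Δv = v_e ln(m₀/m_f): m₀/m_f = exp(Δv / v_e) = exp(310 / 2147.7) = exp(0.1443) = 1.1553.
m_f = m₀ / 1.1553 = 875 / 1.1553 = 757.379 kg.

final mass ≈ 757 kg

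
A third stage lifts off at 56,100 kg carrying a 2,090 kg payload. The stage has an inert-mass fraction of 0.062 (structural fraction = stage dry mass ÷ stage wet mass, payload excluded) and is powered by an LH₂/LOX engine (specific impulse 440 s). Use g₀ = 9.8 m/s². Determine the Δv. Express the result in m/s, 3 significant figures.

Stage wet mass = m₀ − payload = 56,100 − 2,090 = 54,010 kg.
Stage dry mass = ε × stage wet mass = 0.062 × 54,010 = 3,348.62 kg.
Burnout mass m_f = stage dry + payload = 3,348.62 + 2,090 = 5,438.62 kg.
v_e = Isp · g₀ = 440 × 9.8 = 4312.0 m/s.
Δv = v_e · ln(56,100/5,438.62) = 4312.0 × ln(10.32) = 4312.0 × 2.3336 ≈ 10063 m/s.

Δv ≈ 10100 m/s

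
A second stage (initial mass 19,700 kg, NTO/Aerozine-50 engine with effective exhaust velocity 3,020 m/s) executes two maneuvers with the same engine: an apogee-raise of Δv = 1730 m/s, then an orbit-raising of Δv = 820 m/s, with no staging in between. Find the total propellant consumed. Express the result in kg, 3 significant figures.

After the first burn: m = 19700 × exp(−1730/3020.0) = 19700 × 0.56392 = 11,109.2 kg.
After the second burn: m = 11,109.2 × exp(−820/3020.0) = 11,109.2 × 0.76222 = 8,467.65 kg.
Total propellant = m₀ − m_final = 19700 − 8,467.65 = 11,232.35 kg.

total propellant consumed ≈ 11200 kg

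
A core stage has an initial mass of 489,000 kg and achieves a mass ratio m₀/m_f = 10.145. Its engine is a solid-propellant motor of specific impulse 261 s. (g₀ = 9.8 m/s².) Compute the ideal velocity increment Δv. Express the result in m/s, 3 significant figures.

v_e = Isp · g₀ = 261 × 9.8 = 2557.8 m/s.
Δv = v_e · ln(10.145) = 2557.8 × 2.3170 ≈ 5926.4 m/s.

Δv ≈ 5930 m/s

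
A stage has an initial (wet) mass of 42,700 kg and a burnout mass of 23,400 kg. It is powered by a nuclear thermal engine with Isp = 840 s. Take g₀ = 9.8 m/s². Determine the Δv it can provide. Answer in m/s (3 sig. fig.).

v_e = Isp · g₀ = 840 × 9.8 = 8232.0 m/s.
By the Tsiolkovsky rocket equation, Δv = v_e · ln(m₀/m_f) = 8232.0 × ln(1.825) = 8232.0 × 0.6015 ≈ 4951.2 m/s.

Δv ≈ 4950 m/s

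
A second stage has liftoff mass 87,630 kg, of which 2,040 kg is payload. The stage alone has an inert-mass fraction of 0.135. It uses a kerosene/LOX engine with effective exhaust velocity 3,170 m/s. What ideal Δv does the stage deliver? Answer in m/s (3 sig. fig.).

Stage wet mass = m₀ − payload = 87,630 − 2,040 = 85,590 kg.
Stage dry mass = ε × stage wet mass = 0.135 × 85,590 = 11,554.7 kg.
Burnout mass m_f = stage dry + payload = 11,554.7 + 2,040 = 13,594.7 kg.
Δv = v_e · ln(87,630/13,594.7) = 3170.0 × ln(6.446) = 3170.0 × 1.8634 ≈ 5907 m/s.

Δv ≈ 5910 m/s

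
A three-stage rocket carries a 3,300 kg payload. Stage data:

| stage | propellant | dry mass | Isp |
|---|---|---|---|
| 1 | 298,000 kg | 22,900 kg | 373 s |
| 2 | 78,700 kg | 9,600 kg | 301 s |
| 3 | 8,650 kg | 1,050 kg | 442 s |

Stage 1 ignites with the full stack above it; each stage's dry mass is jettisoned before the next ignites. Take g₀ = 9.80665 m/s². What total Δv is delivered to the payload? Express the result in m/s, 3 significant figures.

Ignition mass of stage 1 = 298,000+22,900 + 78,700+9,600 + 8,650+1,050 + 3,300 = 422,200 kg.
Stage 1: m₀ = 422,200 kg, m_f = 422,200 − 298,000 = 124,200 kg; Δv = 373×9.80665×ln(3.399) = 3657.9×1.2236 ≈ 4476 m/s.
Stage 2: m₀ = 101,300 kg, m_f = 101,300 − 78,700 = 22,600 kg; Δv = 301×9.80665×ln(4.482) = 2951.8×1.5001 ≈ 4428 m/s.
Stage 3: m₀ = 13,000 kg, m_f = 13,000 − 8,650 = 4,350 kg; Δv = 442×9.80665×ln(2.989) = 4334.5×1.0948 ≈ 4745 m/s.
Total Δv = 4476 + 4428 + 4745 = 13649 m/s.

Δv ≈ 13600 m/s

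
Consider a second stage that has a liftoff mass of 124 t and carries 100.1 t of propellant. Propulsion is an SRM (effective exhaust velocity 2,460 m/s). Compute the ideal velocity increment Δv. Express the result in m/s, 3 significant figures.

Δv ≈ 4050 m/s

m_f = m₀ − m_prop = 124 − 100.1 = 23.9 t.
Δv = v_e · ln(m₀/m_f) = 2460.0 × ln(5.188) = 2460.0 × 1.6464 ≈ 4050.2 m/s.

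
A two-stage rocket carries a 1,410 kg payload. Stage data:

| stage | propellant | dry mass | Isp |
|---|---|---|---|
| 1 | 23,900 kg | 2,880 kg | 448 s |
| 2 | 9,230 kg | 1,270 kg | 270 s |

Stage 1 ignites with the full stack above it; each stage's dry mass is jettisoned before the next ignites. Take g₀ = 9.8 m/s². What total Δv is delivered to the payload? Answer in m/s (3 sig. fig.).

Ignition mass of stage 1 = 23,900+2,880 + 9,230+1,270 + 1,410 = 38,690 kg.
Stage 1: m₀ = 38,690 kg, m_f = 38,690 − 23,900 = 14,790 kg; Δv = 448×9.8×ln(2.616) = 4390.4×0.9616 ≈ 4222 m/s.
Stage 2: m₀ = 11,910 kg, m_f = 11,910 − 9,230 = 2,680 kg; Δv = 270×9.8×ln(4.444) = 2646.0×1.4916 ≈ 3947 m/s.
Total Δv = 4222 + 3947 = 8169 m/s.

Δv ≈ 8170 m/s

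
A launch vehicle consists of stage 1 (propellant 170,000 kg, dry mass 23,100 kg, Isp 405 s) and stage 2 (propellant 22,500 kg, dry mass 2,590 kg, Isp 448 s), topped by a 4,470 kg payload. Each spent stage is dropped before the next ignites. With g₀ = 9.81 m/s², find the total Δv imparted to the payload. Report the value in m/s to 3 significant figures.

Δv ≈ 12000 m/s

Ignition mass of stage 1 = 170,000+23,100 + 22,500+2,590 + 4,470 = 222,660 kg.
Stage 1: m₀ = 222,660 kg, m_f = 222,660 − 170,000 = 52,660 kg; Δv = 405×9.81×ln(4.228) = 3973.1×1.4418 ≈ 5728 m/s.
Stage 2: m₀ = 29,560 kg, m_f = 29,560 − 22,500 = 7,060 kg; Δv = 448×9.81×ln(4.187) = 4394.9×1.4320 ≈ 6293 m/s.
Total Δv = 5728 + 6293 = 12021 m/s.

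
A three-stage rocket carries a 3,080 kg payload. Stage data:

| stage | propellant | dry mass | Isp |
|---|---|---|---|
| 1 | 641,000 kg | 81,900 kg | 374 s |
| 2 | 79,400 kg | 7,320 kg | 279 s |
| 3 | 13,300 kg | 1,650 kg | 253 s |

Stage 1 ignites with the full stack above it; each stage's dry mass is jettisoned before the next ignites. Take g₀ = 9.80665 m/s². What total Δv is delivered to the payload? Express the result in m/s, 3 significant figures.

Ignition mass of stage 1 = 641,000+81,900 + 79,400+7,320 + 13,300+1,650 + 3,080 = 827,650 kg.
Stage 1: m₀ = 827,650 kg, m_f = 827,650 − 641,000 = 186,650 kg; Δv = 374×9.80665×ln(4.434) = 3667.7×1.4894 ≈ 5462 m/s.
Stage 2: m₀ = 104,750 kg, m_f = 104,750 − 79,400 = 25,350 kg; Δv = 279×9.80665×ln(4.132) = 2736.1×1.4188 ≈ 3882 m/s.
Stage 3: m₀ = 18,030 kg, m_f = 18,030 − 13,300 = 4,730 kg; Δv = 253×9.80665×ln(3.812) = 2481.1×1.3381 ≈ 3320 m/s.
Total Δv = 5462 + 3882 + 3320 = 12664 m/s.

Δv ≈ 12700 m/s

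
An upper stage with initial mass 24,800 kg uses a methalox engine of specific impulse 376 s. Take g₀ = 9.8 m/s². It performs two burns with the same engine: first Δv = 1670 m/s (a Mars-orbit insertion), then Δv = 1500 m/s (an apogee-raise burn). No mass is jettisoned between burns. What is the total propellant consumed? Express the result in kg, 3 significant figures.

v_e = Isp · g₀ = 376 × 9.8 = 3684.8 m/s.
After the first burn: m = 24800 × exp(−1670/3684.8) = 24800 × 0.63558 = 15,762.4 kg.
After the second burn: m = 15,762.4 × exp(−1500/3684.8) = 15,762.4 × 0.66559 = 10,491.3 kg.
Total propellant = m₀ − m_final = 24800 − 10,491.3 = 14,308.7 kg.

total propellant consumed ≈ 14300 kg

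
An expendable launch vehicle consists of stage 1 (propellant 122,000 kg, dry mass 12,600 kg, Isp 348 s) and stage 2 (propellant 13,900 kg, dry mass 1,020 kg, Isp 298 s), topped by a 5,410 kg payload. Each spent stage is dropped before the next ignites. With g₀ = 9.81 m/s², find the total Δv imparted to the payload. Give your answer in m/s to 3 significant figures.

Δv ≈ 8650 m/s

Ignition mass of stage 1 = 122,000+12,600 + 13,900+1,020 + 5,410 = 154,930 kg.
Stage 1: m₀ = 154,930 kg, m_f = 154,930 − 122,000 = 32,930 kg; Δv = 348×9.81×ln(4.705) = 3413.9×1.5486 ≈ 5287 m/s.
Stage 2: m₀ = 20,330 kg, m_f = 20,330 − 13,900 = 6,430 kg; Δv = 298×9.81×ln(3.162) = 2923.4×1.1511 ≈ 3365 m/s.
Total Δv = 5287 + 3365 = 8652 m/s.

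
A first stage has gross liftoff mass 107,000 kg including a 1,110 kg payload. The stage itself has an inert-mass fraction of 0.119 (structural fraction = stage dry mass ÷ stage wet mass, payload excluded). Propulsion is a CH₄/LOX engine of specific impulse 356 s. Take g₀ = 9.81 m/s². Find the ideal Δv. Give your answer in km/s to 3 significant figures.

Δv ≈ 7.18 km/s

Stage wet mass = m₀ − payload = 107,000 − 1,110 = 105,890 kg.
Stage dry mass = ε × stage wet mass = 0.119 × 105,890 = 12,600.9 kg.
Burnout mass m_f = stage dry + payload = 12,600.9 + 1,110 = 13,710.9 kg.
v_e = Isp · g₀ = 356 × 9.81 = 3492.4 m/s.
Δv = v_e · ln(107,000/13,710.9) = 3492.4 × ln(7.804) = 3492.4 × 2.0546 ≈ 7176 m/s.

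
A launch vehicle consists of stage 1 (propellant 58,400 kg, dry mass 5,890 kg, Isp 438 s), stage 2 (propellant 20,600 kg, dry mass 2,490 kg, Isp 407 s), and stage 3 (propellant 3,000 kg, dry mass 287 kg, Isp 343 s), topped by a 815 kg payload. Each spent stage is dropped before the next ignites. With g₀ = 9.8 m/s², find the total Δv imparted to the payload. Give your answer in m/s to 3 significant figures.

Ignition mass of stage 1 = 58,400+5,890 + 20,600+2,490 + 3,000+287 + 815 = 91,482 kg.
Stage 1: m₀ = 91,482 kg, m_f = 91,482 − 58,400 = 33,082 kg; Δv = 438×9.8×ln(2.765) = 4292.4×1.0172 ≈ 4366 m/s.
Stage 2: m₀ = 27,192 kg, m_f = 27,192 − 20,600 = 6,592 kg; Δv = 407×9.8×ln(4.125) = 3988.6×1.4171 ≈ 5652 m/s.
Stage 3: m₀ = 4,102 kg, m_f = 4,102 − 3,000 = 1,102 kg; Δv = 343×9.8×ln(3.722) = 3361.4×1.3143 ≈ 4418 m/s.
Total Δv = 4366 + 5652 + 4418 = 14436 m/s.

Δv ≈ 14400 m/s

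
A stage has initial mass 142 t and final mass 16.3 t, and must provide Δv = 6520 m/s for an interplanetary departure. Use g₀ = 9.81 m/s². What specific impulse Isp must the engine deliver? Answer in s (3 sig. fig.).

Isp ≈ 307 s

ln(m₀/m_f) = ln(142000/16300) = ln(8.712) = 2.1647.
By the Tsiolkovsky rocket equation, v_e = Δv / ln(m₀/m_f) = 6520 / 2.1647 = 3012.0 m/s.
Isp = v_e / g₀ = 3012.0 / 9.81 = 307.0 s.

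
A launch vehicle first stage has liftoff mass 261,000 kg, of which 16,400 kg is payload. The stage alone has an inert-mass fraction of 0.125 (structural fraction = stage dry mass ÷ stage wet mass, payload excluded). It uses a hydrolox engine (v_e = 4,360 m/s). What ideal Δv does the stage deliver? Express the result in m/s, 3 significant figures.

Stage wet mass = m₀ − payload = 261,000 − 16,400 = 244,600 kg.
Stage dry mass = ε × stage wet mass = 0.125 × 244,600 = 30,575 kg.
Burnout mass m_f = stage dry + payload = 30,575 + 16,400 = 46,975 kg.
Δv = v_e · ln(261,000/46,975) = 4360.0 × ln(5.556) = 4360.0 × 1.7149 ≈ 7477 m/s.

Δv ≈ 7480 m/s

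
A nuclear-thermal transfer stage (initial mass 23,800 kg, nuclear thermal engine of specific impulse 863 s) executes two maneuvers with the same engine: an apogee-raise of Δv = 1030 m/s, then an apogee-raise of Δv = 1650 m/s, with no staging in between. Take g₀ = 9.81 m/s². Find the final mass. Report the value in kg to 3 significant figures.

v_e = Isp · g₀ = 863 × 9.81 = 8466.0 m/s.
After the first burn: m = 23800 × exp(−1030/8466.0) = 23800 × 0.88545 = 21,073.7 kg.
After the second burn: m = 21,073.7 × exp(−1650/8466.0) = 21,073.7 × 0.82292 = 17,342 kg.

final mass ≈ 17300 kg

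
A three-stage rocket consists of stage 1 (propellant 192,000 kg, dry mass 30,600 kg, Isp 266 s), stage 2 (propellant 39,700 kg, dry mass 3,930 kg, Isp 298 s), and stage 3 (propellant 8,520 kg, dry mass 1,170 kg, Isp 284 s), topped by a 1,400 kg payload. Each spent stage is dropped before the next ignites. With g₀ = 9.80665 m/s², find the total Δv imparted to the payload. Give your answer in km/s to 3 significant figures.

Ignition mass of stage 1 = 192,000+30,600 + 39,700+3,930 + 8,520+1,170 + 1,400 = 277,320 kg.
Stage 1: m₀ = 277,320 kg, m_f = 277,320 − 192,000 = 85,320 kg; Δv = 266×9.80665×ln(3.25) = 2608.6×1.1788 ≈ 3075 m/s.
Stage 2: m₀ = 54,720 kg, m_f = 54,720 − 39,700 = 15,020 kg; Δv = 298×9.80665×ln(3.643) = 2922.4×1.2928 ≈ 3778 m/s.
Stage 3: m₀ = 11,090 kg, m_f = 11,090 − 8,520 = 2,570 kg; Δv = 284×9.80665×ln(4.315) = 2785.1×1.4621 ≈ 4072 m/s.
Total Δv = 3075 + 3778 + 4072 = 10925 m/s.

Δv ≈ 10.9 km/s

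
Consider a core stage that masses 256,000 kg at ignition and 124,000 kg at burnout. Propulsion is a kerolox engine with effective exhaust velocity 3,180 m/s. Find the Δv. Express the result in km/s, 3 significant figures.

Δv ≈ 2.31 km/s

Using Δv = v_e ln(m₀/m_f): Δv = v_e · ln(m₀/m_f) = 3180.0 × ln(2.065) = 3180.0 × 0.7249 ≈ 2305.2 m/s.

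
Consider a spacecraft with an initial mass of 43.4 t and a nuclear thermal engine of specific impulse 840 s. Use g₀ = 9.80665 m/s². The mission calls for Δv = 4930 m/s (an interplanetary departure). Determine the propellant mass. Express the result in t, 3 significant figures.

v_e = Isp · g₀ = 840 × 9.80665 = 8237.6 m/s.
Using Δv = v_e ln(m₀/m_f): m₀/m_f = exp(Δv / v_e) = exp(4930 / 8237.6) = exp(0.5985) = 1.8193.
m_f = 43.4 / 1.8193 = 23.8553 t, so propellant = m₀ − m_f = 43.4 − 23.8553 = 19.5447 t.

propellant mass ≈ 19.5 t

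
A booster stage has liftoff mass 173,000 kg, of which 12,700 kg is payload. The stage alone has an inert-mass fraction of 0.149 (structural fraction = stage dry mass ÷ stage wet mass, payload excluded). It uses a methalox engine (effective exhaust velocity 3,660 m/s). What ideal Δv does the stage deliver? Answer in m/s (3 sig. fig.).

Δv ≈ 5690 m/s

Stage wet mass = m₀ − payload = 173,000 − 12,700 = 160,300 kg.
Stage dry mass = ε × stage wet mass = 0.149 × 160,300 = 23,884.7 kg.
Burnout mass m_f = stage dry + payload = 23,884.7 + 12,700 = 36,584.7 kg.
By the Tsiolkovsky rocket equation, Δv = v_e · ln(173,000/36,584.7) = 3660.0 × ln(4.729) = 3660.0 × 1.5537 ≈ 5686 m/s.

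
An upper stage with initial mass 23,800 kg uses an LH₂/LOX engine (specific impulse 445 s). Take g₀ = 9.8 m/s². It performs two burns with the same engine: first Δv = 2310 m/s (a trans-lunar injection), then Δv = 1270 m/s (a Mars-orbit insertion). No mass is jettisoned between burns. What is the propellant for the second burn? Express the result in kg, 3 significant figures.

v_e = Isp · g₀ = 445 × 9.8 = 4361.0 m/s.
After the first burn: m = 23800 × exp(−2310/4361.0) = 23800 × 0.58878 = 14,013 kg.
After the second burn: m = 14,013 × exp(−1270/4361.0) = 14,013 × 0.74735 = 10,472.6 kg.
Second-burn propellant = 14,013 − 10,472.6 = 3,540.4 kg.

propellant for the second burn ≈ 3540 kg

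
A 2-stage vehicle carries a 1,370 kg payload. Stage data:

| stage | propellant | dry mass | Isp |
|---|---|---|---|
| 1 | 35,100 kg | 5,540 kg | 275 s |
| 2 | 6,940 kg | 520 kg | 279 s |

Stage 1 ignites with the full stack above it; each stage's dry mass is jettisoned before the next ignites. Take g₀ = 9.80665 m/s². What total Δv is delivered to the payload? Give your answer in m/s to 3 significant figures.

Δv ≈ 7550 m/s

Ignition mass of stage 1 = 35,100+5,540 + 6,940+520 + 1,370 = 49,470 kg.
Stage 1: m₀ = 49,470 kg, m_f = 49,470 − 35,100 = 14,370 kg; Δv = 275×9.80665×ln(3.443) = 2696.8×1.2362 ≈ 3334 m/s.
Stage 2: m₀ = 8,830 kg, m_f = 8,830 − 6,940 = 1,890 kg; Δv = 279×9.80665×ln(4.672) = 2736.1×1.5416 ≈ 4218 m/s.
Total Δv = 3334 + 4218 = 7552 m/s.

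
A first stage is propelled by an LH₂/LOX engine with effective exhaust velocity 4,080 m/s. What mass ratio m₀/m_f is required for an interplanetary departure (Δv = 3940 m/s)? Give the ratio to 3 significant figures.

Rocket equation: m₀/m_f = exp(Δv / v_e) = exp(3940 / 4080.0) = exp(0.9657) = 2.6266.

mass ratio ≈ 2.63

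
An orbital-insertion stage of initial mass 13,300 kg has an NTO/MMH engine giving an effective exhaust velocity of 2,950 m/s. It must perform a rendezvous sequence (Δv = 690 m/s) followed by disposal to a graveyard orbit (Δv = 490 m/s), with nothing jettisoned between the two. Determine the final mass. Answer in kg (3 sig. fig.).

final mass ≈ 8920 kg

After the first burn: m = 13300 × exp(−690/2950.0) = 13300 × 0.79144 = 10,526.2 kg.
After the second burn: m = 10,526.2 × exp(−490/2950.0) = 10,526.2 × 0.84696 = 8,915.27 kg.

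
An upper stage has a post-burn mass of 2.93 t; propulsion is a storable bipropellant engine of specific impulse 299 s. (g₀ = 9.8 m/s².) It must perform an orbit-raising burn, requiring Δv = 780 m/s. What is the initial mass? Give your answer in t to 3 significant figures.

initial mass ≈ 3.82 t

v_e = Isp · g₀ = 299 × 9.8 = 2930.2 m/s.
Rocket equation: m₀/m_f = exp(Δv / v_e) = exp(780 / 2930.2) = exp(0.2662) = 1.3050.
m₀ = m_f × 1.3050 = 2.93 × 1.3050 = 3.82365 t.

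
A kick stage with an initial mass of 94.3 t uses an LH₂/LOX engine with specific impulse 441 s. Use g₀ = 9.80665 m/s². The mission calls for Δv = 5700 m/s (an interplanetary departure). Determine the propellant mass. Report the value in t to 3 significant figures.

propellant mass ≈ 69.1 t

v_e = Isp · g₀ = 441 × 9.80665 = 4324.7 m/s.
m₀/m_f = exp(Δv / v_e) = exp(5700 / 4324.7) = exp(1.3180) = 3.7359.
m_f = 94.3 / 3.7359 = 25.2416 t, so propellant = m₀ − m_f = 94.3 − 25.2416 = 69.0584 t.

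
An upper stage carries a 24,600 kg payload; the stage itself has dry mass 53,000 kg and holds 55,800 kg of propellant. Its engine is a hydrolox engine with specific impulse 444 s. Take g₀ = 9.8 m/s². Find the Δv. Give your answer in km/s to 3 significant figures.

Δv ≈ 2.36 km/s

v_e = Isp · g₀ = 444 × 9.8 = 4351.2 m/s.
m₀ = payload + dry + propellant = 24,600 + 53,000 + 55,800 = 133,400 kg.
m_f = payload + dry = 24,600 + 53,000 = 77,600 kg.
By the Tsiolkovsky rocket equation, Δv = v_e · ln(m₀/m_f) = 4351.2 × ln(1.719) = 4351.2 × 0.5418 ≈ 2357.4 m/s.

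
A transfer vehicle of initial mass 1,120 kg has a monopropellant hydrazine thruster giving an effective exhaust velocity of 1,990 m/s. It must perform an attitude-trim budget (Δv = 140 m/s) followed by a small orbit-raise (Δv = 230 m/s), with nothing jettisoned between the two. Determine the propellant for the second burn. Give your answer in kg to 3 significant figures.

After the first burn: m = 1120 × exp(−140/1990.0) = 1120 × 0.93207 = 1,043.92 kg.
After the second burn: m = 1,043.92 × exp(−230/1990.0) = 1,043.92 × 0.89085 = 929.976 kg.
Second-burn propellant = 1,043.92 − 929.976 = 113.944 kg.

propellant for the second burn ≈ 114 kg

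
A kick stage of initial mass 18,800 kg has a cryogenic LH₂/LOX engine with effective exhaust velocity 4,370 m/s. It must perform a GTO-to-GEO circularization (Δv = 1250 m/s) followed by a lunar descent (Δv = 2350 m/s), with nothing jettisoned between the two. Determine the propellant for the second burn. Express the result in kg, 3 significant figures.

After the first burn: m = 18800 × exp(−1250/4370.0) = 18800 × 0.75123 = 14,123.1 kg.
After the second burn: m = 14,123.1 × exp(−2350/4370.0) = 14,123.1 × 0.58406 = 8,248.74 kg.
Second-burn propellant = 14,123.1 − 8,248.74 = 5,874.36 kg.

propellant for the second burn ≈ 5870 kg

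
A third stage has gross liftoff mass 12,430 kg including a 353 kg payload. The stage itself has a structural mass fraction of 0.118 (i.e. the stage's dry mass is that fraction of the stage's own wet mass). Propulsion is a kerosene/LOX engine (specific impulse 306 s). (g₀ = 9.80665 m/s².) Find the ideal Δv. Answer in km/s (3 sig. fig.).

Δv ≈ 5.84 km/s

Stage wet mass = m₀ − payload = 12,430 − 353 = 12,077 kg.
Stage dry mass = ε × stage wet mass = 0.118 × 12,077 = 1,425.09 kg.
Burnout mass m_f = stage dry + payload = 1,425.09 + 353 = 1,778.09 kg.
v_e = Isp · g₀ = 306 × 9.80665 = 3000.8 m/s.
Δv = v_e · ln(12,430/1,778.09) = 3000.8 × ln(6.991) = 3000.8 × 1.9446 ≈ 5835 m/s.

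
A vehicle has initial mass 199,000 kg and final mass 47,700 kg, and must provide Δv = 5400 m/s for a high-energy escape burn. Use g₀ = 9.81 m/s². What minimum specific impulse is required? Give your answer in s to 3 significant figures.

Isp ≈ 385 s

ln(m₀/m_f) = ln(199000/47700) = ln(4.172) = 1.4284.
By the Tsiolkovsky rocket equation, v_e = Δv / ln(m₀/m_f) = 5400 / 1.4284 = 3780.5 m/s.
Isp = v_e / g₀ = 3780.5 / 9.81 = 385.4 s.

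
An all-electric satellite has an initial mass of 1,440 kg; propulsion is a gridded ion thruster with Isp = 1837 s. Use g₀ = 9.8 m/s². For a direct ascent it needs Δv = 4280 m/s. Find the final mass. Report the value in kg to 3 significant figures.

final mass ≈ 1140 kg

v_e = Isp · g₀ = 1837 × 9.8 = 18002.6 m/s.
From the ideal rocket equation, m₀/m_f = exp(Δv / v_e) = exp(4280 / 18002.6) = exp(0.2377) = 1.2684.
m_f = m₀ / 1.2684 = 1,440 / 1.2684 = 1,135.29 kg.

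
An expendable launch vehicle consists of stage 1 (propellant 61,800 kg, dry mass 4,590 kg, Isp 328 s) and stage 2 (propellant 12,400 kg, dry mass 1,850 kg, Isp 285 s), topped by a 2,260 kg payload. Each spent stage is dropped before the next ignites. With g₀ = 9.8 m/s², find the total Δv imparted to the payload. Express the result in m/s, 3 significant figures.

Δv ≈ 8280 m/s

Ignition mass of stage 1 = 61,800+4,590 + 12,400+1,850 + 2,260 = 82,900 kg.
Stage 1: m₀ = 82,900 kg, m_f = 82,900 − 61,800 = 21,100 kg; Δv = 328×9.8×ln(3.929) = 3214.4×1.3684 ≈ 4398 m/s.
Stage 2: m₀ = 16,510 kg, m_f = 16,510 − 12,400 = 4,110 kg; Δv = 285×9.8×ln(4.017) = 2793.0×1.3905 ≈ 3884 m/s.
Total Δv = 4398 + 3884 = 8282 m/s.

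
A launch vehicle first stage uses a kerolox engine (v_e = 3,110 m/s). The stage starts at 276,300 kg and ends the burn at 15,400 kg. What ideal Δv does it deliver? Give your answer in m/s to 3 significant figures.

Δv = v_e · ln(m₀/m_f) = 3110.0 × ln(17.94) = 3110.0 × 2.8871 ≈ 8978.9 m/s.

Δv ≈ 8980 m/s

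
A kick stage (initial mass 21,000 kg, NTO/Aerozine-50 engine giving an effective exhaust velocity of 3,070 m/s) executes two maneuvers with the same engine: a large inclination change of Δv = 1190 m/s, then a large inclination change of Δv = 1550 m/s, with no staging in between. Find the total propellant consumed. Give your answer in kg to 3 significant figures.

After the first burn: m = 21000 × exp(−1190/3070.0) = 21000 × 0.67867 = 14,252.1 kg.
After the second burn: m = 14,252.1 × exp(−1550/3070.0) = 14,252.1 × 0.60357 = 8,602.14 kg.
Total propellant = m₀ − m_final = 21000 − 8,602.14 = 12,397.86 kg.

total propellant consumed ≈ 12400 kg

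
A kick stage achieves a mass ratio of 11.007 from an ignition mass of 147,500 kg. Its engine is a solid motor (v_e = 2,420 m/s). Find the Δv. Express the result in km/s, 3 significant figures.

Rocket equation: Δv = v_e · ln(11.007) = 2420.0 × 2.3985 ≈ 5804.4 m/s.

Δv ≈ 5.80 km/s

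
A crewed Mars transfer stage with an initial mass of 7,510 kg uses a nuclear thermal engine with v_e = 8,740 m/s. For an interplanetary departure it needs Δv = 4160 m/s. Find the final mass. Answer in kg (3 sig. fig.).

By the Tsiolkovsky rocket equation, m₀/m_f = exp(Δv / v_e) = exp(4160 / 8740.0) = exp(0.4760) = 1.6096.
m_f = m₀ / 1.6096 = 7,510 / 1.6096 = 4,665.76 kg.

final mass ≈ 4670 kg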